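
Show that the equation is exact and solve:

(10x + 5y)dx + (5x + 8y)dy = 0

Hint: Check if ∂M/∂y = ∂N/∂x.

Verify exactness: ∂M/∂y = ∂N/∂x ✓
Find F(x,y) such that ∂F/∂x = M, ∂F/∂y = N
Solution: 5x² + 5xy + 4y² = C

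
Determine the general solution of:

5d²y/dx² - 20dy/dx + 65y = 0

Characteristic equation: 5r² - 20r + 65 = 0
Divide by 5: r² - 4r + 13 = 0
Roots: r = 2 ± 3i (complex conjugates)
General solution: y = e^(2x)(C₁cos(3x) + C₂sin(3x))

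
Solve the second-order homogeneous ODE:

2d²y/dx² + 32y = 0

Characteristic equation: 2r² + 32 = 0
Divide by 2: r² + 16 = 0
Roots: r = ±4i (complex conjugates)
General solution: y = C₁cos(4x) + C₂sin(4x)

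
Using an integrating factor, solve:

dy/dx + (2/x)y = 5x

Using integrating factor method:

General solution: y = (5/4)x^2 + Cx^(-2)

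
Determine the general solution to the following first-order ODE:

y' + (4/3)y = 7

Using integrating factor method:

General solution: y = 21/4 + Ce^(-4x/3)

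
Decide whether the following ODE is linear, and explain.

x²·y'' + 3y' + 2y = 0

Linear (y and its derivatives appear to the first power only, no products of y terms)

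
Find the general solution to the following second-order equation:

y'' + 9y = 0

Characteristic equation: r² + 9 = 0
Roots: r = ±3i (complex conjugates)
General solution: y = C₁cos(3x) + C₂sin(3x)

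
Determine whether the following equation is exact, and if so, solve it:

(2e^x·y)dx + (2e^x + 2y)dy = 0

Verify exactness: ∂M/∂y = ∂N/∂x ✓
Find F(x,y) such that ∂F/∂x = M, ∂F/∂y = N
Solution: 2e^x·y + y² = C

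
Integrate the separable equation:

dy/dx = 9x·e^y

Separating variables and integrating:
-e^(-y) = 9x²/2 + C

General solution: y = -ln(C - 9x²/2)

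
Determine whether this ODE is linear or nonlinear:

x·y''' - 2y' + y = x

Linear (y and its derivatives appear to the first power only, no products of y terms)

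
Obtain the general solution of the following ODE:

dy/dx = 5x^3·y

Separating variables and integrating:
ln|y| = 5x^4/4 + C

General solution: y = Ce^(5x^4/4)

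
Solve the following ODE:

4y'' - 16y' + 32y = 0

Characteristic equation: 4r² - 16r + 32 = 0
Divide by 4: r² - 4r + 8 = 0
Roots: r = 2 ± 2i (complex conjugates)
General solution: y = e^(2x)(C₁cos(2x) + C₂sin(2x))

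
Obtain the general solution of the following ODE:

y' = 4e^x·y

Separating variables and integrating:
ln|y| = 4e^x + C

General solution: y = Ce^(4e^x)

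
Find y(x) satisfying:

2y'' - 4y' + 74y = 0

Characteristic equation: 2r² - 4r + 74 = 0
Divide by 2: r² - 2r + 37 = 0
Roots: r = 1 ± 6i (complex conjugates)
General solution: y = e^x(C₁cos(6x) + C₂sin(6x))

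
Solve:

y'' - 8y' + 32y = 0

Characteristic equation: r² - 8r + 32 = 0
Roots: r = 4 ± 4i (complex conjugates)
General solution: y = e^(4x)(C₁cos(4x) + C₂sin(4x))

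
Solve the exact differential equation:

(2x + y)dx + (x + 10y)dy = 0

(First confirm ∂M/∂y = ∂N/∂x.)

Verify exactness: ∂M/∂y = ∂N/∂x ✓
Find F(x,y) such that ∂F/∂x = M, ∂F/∂y = N
Solution: x² + xy + 5y² = C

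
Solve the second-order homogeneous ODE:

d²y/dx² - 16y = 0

Characteristic equation: r² - 16 = 0
Roots: r = 4, -4 (distinct real)
General solution: y = C₁e^(4x) + C₂e^(-4x)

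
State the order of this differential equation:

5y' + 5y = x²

The order is 1 (highest derivative is of order 1).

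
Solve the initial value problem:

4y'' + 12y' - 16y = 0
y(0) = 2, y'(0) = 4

General solution: y = C₁e^x + C₂e^(-4x)
Applying ICs: C₁ = 12/5, C₂ = -2/5
Particular solution: y = (12/5)e^x - (2/5)e^(-4x)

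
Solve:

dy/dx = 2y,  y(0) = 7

General solution: y = Ce^(2x)
Applying IC y(0) = 7:
Particular solution: y = 7e^(2x)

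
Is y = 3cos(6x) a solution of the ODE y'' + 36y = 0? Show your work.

Verification:
y'' = -108cos(6x)
y'' + 36y = 0 ✓

Yes, it is a solution.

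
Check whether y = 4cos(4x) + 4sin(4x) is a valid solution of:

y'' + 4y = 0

Verification:
y'' = -64cos(4x) - 64sin(4x)
y'' + 4y ≠ 0 (frequency mismatch: got 16 instead of 4)

No, it is not a solution.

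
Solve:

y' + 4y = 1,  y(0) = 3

General solution: y = 1/4 + Ce^(-4x)
Applying y(0) = 3: C = 3 - 1/4 = 11/4
Particular solution: y = 1/4 + (11/4)e^(-4x)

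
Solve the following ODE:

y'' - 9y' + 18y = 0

Characteristic equation: r² - 9r + 18 = 0
Roots: r = 6, 3 (distinct real)
General solution: y = C₁e^(6x) + C₂e^(3x)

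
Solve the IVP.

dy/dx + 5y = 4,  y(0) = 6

General solution: y = 4/5 + Ce^(-5x)
Applying y(0) = 6: C = 6 - 4/5 = 26/5
Particular solution: y = 4/5 + (26/5)e^(-5x)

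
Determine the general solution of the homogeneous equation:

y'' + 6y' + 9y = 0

Characteristic equation: r² + 6r + 9 = 0
Factored: (r + 3)² = 0
Repeated root: r = -3
General solution: y = (C₁ + C₂x)e^(-3x)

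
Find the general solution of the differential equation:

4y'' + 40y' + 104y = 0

Characteristic equation: 4r² + 40r + 104 = 0
Divide by 4: r² + 10r + 26 = 0
Roots: r = -5 ± i (complex conjugates)
General solution: y = e^(-5x)(C₁cos(x) + C₂sin(x))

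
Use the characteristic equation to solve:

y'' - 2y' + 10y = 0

Characteristic equation: r² - 2r + 10 = 0
Roots: r = 1 ± 3i (complex conjugates)
General solution: y = e^x(C₁cos(3x) + C₂sin(3x))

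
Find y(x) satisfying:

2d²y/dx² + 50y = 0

Characteristic equation: 2r² + 50 = 0
Divide by 2: r² + 25 = 0
Roots: r = ±5i (complex conjugates)
General solution: y = C₁cos(5x) + C₂sin(5x)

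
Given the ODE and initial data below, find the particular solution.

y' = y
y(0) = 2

General solution: y = Ce^x
Applying IC y(0) = 2:
Particular solution: y = 2e^x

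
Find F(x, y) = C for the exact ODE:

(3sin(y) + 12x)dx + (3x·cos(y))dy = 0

Verify exactness: ∂M/∂y = ∂N/∂x ✓
Find F(x,y) such that ∂F/∂x = M, ∂F/∂y = N
Solution: 3x·sin(y) + 6x² = C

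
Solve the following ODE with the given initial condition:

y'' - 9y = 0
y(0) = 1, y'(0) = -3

General solution: y = C₁e^(3x) + C₂e^(-3x)
Applying ICs: C₁ = 0, C₂ = 1
Particular solution: y = e^(-3x)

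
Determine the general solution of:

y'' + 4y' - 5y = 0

Characteristic equation: r² + 4r - 5 = 0
Roots: r = 1, -5 (distinct real)
General solution: y = C₁e^x + C₂e^(-5x)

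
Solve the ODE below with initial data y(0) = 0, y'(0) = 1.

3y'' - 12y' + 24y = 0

General solution: y = e^(2x)(C₁cos(2x) + C₂sin(2x))
Complex roots r = 2 ± 2i
Applying ICs: C₁ = 0, C₂ = 1/2
Particular solution: y = e^(2x)((1/2)sin(2x))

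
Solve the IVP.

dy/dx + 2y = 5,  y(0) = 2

General solution: y = 5/2 + Ce^(-2x)
Applying y(0) = 2: C = 2 - 5/2 = -1/2
Particular solution: y = 5/2 - (1/2)e^(-2x)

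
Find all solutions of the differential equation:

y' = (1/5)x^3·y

Separating variables and integrating:
ln|y| = x^4/20 + C

General solution: y = Ce^(x^4/20)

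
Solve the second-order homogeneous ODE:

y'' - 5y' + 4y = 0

Characteristic equation: r² - 5r + 4 = 0
Roots: r = 4, 1 (distinct real)
General solution: y = C₁e^(4x) + C₂e^x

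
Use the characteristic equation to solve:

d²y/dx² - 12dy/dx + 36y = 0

Characteristic equation: r² - 12r + 36 = 0
Factored: (r - 6)² = 0
Repeated root: r = 6
General solution: y = (C₁ + C₂x)e^(6x)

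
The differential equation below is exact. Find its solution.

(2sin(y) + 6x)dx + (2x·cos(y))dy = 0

Verify exactness: ∂M/∂y = ∂N/∂x ✓
Find F(x,y) such that ∂F/∂x = M, ∂F/∂y = N
Solution: 2x·sin(y) + 3x² = C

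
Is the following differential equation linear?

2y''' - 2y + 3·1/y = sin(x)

No. Nonlinear (1/y term)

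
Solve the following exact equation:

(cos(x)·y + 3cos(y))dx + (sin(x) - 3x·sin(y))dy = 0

Verify exactness: ∂M/∂y = ∂N/∂x ✓
Find F(x,y) such that ∂F/∂x = M, ∂F/∂y = N
Solution: sin(x)·y + 3x·cos(y) = C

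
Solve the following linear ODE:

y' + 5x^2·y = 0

Using integrating factor method:

General solution: y = Ce^(-5x^3/3)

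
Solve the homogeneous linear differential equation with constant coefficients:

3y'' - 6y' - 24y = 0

Characteristic equation: 3r² - 6r - 24 = 0
Divide by 3: r² - 2r - 8 = 0
Roots: r = 4, -2 (distinct real)
General solution: y = C₁e^(4x) + C₂e^(-2x)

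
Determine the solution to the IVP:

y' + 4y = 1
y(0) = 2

General solution: y = 1/4 + Ce^(-4x)
Applying y(0) = 2: C = 2 - 1/4 = 7/4
Particular solution: y = 1/4 + (7/4)e^(-4x)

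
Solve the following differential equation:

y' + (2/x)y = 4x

Using integrating factor method:

General solution: y = x^2 + Cx^(-2)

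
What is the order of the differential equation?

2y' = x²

The order is 1 (highest derivative is of order 1).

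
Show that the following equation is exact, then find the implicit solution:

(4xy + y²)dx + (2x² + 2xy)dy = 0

Verify exactness: ∂M/∂y = ∂N/∂x ✓
Find F(x,y) such that ∂F/∂x = M, ∂F/∂y = N
Solution: 2x²y + xy² = C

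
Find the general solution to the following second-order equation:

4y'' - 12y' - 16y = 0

Characteristic equation: 4r² - 12r - 16 = 0
Divide by 4: r² - 3r - 4 = 0
Roots: r = 4, -1 (distinct real)
General solution: y = C₁e^(4x) + C₂e^(-x)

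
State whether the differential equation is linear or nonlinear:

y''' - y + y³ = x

Nonlinear (y³ term)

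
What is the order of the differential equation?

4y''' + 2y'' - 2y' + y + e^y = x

The order is 3 (highest derivative is of order 3).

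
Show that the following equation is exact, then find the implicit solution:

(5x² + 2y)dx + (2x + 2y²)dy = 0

Verify exactness: ∂M/∂y = ∂N/∂x ✓
Find F(x,y) such that ∂F/∂x = M, ∂F/∂y = N
Solution: 5x³/3 + 2xy + 2y³/3 = C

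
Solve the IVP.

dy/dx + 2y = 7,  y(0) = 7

General solution: y = 7/2 + Ce^(-2x)
Applying y(0) = 7: C = 7 - 7/2 = 7/2
Particular solution: y = 7/2 + (7/2)e^(-2x)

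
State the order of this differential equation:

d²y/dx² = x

The order is 2 (highest derivative is of order 2).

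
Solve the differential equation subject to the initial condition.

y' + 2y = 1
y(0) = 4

General solution: y = 1/2 + Ce^(-2x)
Applying y(0) = 4: C = 4 - 1/2 = 7/2
Particular solution: y = 1/2 + (7/2)e^(-2x)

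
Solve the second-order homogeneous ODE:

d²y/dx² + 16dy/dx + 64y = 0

Characteristic equation: r² + 16r + 64 = 0
Factored: (r + 8)² = 0
Repeated root: r = -8
General solution: y = (C₁ + C₂x)e^(-8x)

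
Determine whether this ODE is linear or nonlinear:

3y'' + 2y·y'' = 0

Nonlinear (y·y'' term)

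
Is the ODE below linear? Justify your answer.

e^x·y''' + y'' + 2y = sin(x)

Yes. Linear (y and its derivatives appear to the first power only, no products of y terms)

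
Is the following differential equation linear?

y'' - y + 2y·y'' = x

No. Nonlinear (y·y'' term)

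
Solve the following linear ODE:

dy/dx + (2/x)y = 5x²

Using integrating factor method:

General solution: y = x^3 + Cx^(-2)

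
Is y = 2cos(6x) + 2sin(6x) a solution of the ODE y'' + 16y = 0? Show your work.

Verification:
y'' = -72cos(6x) - 72sin(6x)
y'' + 16y ≠ 0 (frequency mismatch: got 36 instead of 16)

No, it is not a solution.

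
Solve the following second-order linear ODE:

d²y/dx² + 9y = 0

Characteristic equation: r² + 9 = 0
Roots: r = ±3i (complex conjugates)
General solution: y = C₁cos(3x) + C₂sin(3x)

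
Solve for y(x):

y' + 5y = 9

Using integrating factor method:

General solution: y = 9/5 + Ce^(-5x)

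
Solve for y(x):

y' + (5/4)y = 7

Using integrating factor method:

General solution: y = 28/5 + Ce^(-5x/4)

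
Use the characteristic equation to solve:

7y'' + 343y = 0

Characteristic equation: 7r² + 343 = 0
Divide by 7: r² + 49 = 0
Roots: r = ±7i (complex conjugates)
General solution: y = C₁cos(7x) + C₂sin(7x)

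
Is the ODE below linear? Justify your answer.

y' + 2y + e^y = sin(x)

No. Nonlinear (e^y is nonlinear in y)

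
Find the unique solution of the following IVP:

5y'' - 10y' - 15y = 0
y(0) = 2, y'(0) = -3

General solution: y = C₁e^(3x) + C₂e^(-x)
Applying ICs: C₁ = -1/4, C₂ = 9/4
Particular solution: y = -(1/4)e^(3x) + (9/4)e^(-x)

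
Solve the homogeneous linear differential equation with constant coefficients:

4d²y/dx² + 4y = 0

Characteristic equation: 4r² + 4 = 0
Divide by 4: r² + 1 = 0
Roots: r = ±i (complex conjugates)
General solution: y = C₁cos(x) + C₂sin(x)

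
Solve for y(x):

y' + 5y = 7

Using integrating factor method:

General solution: y = 7/5 + Ce^(-5x)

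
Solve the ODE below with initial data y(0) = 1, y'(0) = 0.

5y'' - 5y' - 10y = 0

General solution: y = C₁e^(2x) + C₂e^(-x)
Applying ICs: C₁ = 1/3, C₂ = 2/3
Particular solution: y = (1/3)e^(2x) + (2/3)e^(-x)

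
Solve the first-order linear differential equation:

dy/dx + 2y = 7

Using integrating factor method:

General solution: y = 7/2 + Ce^(-2x)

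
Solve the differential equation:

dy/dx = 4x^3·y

Separating variables and integrating:
ln|y| = x^4 + C

General solution: y = Ce^(x^4)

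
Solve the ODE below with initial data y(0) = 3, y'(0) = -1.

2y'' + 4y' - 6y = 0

General solution: y = C₁e^x + C₂e^(-3x)
Applying ICs: C₁ = 2, C₂ = 1
Particular solution: y = 2e^x + e^(-3x)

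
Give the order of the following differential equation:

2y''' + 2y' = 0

The order is 3 (highest derivative is of order 3).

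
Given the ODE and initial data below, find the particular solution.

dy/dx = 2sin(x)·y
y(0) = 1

General solution: y = Ce^(-2cos(x))
Applying IC y(0) = 1:
Particular solution: y = e^(2(1-cos(x)))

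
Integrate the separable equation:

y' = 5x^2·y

Separating variables and integrating:
ln|y| = 5x^3/3 + C

General solution: y = Ce^(5x^3/3)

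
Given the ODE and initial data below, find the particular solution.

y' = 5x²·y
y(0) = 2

General solution: y = Ce^(5x³/3)
Applying IC y(0) = 2:
Particular solution: y = 2e^(5x³/3)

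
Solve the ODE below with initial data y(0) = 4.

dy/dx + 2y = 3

General solution: y = 3/2 + Ce^(-2x)
Applying y(0) = 4: C = 4 - 3/2 = 5/2
Particular solution: y = 3/2 + (5/2)e^(-2x)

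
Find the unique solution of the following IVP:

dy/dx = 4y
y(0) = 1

General solution: y = Ce^(4x)
Applying IC y(0) = 1:
Particular solution: y = e^(4x)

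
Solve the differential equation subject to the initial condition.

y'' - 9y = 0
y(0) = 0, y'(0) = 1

General solution: y = C₁e^(3x) + C₂e^(-3x)
Applying ICs: C₁ = 1/6, C₂ = -1/6
Particular solution: y = (1/6)e^(3x) - (1/6)e^(-3x)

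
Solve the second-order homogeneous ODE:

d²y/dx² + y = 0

Characteristic equation: r² + 1 = 0
Roots: r = ±i (complex conjugates)
General solution: y = C₁cos(x) + C₂sin(x)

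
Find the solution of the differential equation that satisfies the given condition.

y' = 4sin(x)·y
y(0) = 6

General solution: y = Ce^(-4cos(x))
Applying IC y(0) = 6:
Particular solution: y = 6e^(4(1-cos(x)))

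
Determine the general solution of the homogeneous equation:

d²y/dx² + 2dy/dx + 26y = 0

Characteristic equation: r² + 2r + 26 = 0
Roots: r = -1 ± 5i (complex conjugates)
General solution: y = e^(-x)(C₁cos(5x) + C₂sin(5x))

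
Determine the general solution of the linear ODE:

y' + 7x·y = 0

Using integrating factor method:

General solution: y = Ce^(-7x^2/2)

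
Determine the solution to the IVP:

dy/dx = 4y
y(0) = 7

General solution: y = Ce^(4x)
Applying IC y(0) = 7:
Particular solution: y = 7e^(4x)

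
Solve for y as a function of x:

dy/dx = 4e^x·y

Separating variables and integrating:
ln|y| = 4e^x + C

General solution: y = Ce^(4e^x)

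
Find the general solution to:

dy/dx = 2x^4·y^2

Separating variables and integrating:
-1/y = 2x^5/5 + C

General solution: y^-1 = (-2/5)x^5 + C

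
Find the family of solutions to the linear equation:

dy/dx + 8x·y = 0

Using integrating factor method:

General solution: y = Ce^(-4x^2)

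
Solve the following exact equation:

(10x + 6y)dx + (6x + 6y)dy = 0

Verify exactness: ∂M/∂y = ∂N/∂x ✓
Find F(x,y) such that ∂F/∂x = M, ∂F/∂y = N
Solution: 5x² + 6xy + 3y² = C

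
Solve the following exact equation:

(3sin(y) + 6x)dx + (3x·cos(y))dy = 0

Verify exactness: ∂M/∂y = ∂N/∂x ✓
Find F(x,y) such that ∂F/∂x = M, ∂F/∂y = N
Solution: 3x·sin(y) + 3x² = C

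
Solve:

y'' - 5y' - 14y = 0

Characteristic equation: r² - 5r - 14 = 0
Roots: r = 7, -2 (distinct real)
General solution: y = C₁e^(7x) + C₂e^(-2x)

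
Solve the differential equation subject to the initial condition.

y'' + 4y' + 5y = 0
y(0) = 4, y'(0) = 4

General solution: y = e^(-2x)(C₁cos(x) + C₂sin(x))
Complex roots r = -2 ± i
Applying ICs: C₁ = 4, C₂ = 12
Particular solution: y = e^(-2x)(4cos(x) + 12sin(x))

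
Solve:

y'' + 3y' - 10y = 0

Characteristic equation: r² + 3r - 10 = 0
Roots: r = 2, -5 (distinct real)
General solution: y = C₁e^(2x) + C₂e^(-5x)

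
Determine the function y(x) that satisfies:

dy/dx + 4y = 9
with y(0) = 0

General solution: y = 9/4 + Ce^(-4x)
Applying y(0) = 0: C = 0 - 9/4 = -9/4
Particular solution: y = 9/4 - (9/4)e^(-4x)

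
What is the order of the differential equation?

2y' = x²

The order is 1 (highest derivative is of order 1).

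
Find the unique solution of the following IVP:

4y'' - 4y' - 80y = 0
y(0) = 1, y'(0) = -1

General solution: y = C₁e^(5x) + C₂e^(-4x)
Applying ICs: C₁ = 1/3, C₂ = 2/3
Particular solution: y = (1/3)e^(5x) + (2/3)e^(-4x)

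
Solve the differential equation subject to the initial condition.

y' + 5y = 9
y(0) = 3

General solution: y = 9/5 + Ce^(-5x)
Applying y(0) = 3: C = 3 - 9/5 = 6/5
Particular solution: y = 9/5 + (6/5)e^(-5x)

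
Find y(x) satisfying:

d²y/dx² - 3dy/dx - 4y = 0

Characteristic equation: r² - 3r - 4 = 0
Roots: r = 4, -1 (distinct real)
General solution: y = C₁e^(4x) + C₂e^(-x)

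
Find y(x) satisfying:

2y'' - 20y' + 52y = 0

Characteristic equation: 2r² - 20r + 52 = 0
Divide by 2: r² - 10r + 26 = 0
Roots: r = 5 ± i (complex conjugates)
General solution: y = e^(5x)(C₁cos(x) + C₂sin(x))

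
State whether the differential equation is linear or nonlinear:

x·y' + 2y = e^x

Linear (y and its derivatives appear to the first power only, no products of y terms)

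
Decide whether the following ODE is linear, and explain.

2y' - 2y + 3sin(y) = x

Nonlinear (sin(y) is nonlinear in y)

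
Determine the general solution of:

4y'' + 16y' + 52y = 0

Characteristic equation: 4r² + 16r + 52 = 0
Divide by 4: r² + 4r + 13 = 0
Roots: r = -2 ± 3i (complex conjugates)
General solution: y = e^(-2x)(C₁cos(3x) + C₂sin(3x))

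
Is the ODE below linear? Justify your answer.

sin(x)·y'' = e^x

Yes. Linear (y and its derivatives appear to the first power only, no products of y terms)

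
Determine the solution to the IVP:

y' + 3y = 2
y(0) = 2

General solution: y = 2/3 + Ce^(-3x)
Applying y(0) = 2: C = 2 - 2/3 = 4/3
Particular solution: y = 2/3 + (4/3)e^(-3x)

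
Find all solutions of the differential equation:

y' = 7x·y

Separating variables and integrating:
ln|y| = 7x^2/2 + C

General solution: y = Ce^(7x^2/2)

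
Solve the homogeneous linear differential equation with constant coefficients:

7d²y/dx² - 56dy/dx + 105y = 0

Characteristic equation: 7r² - 56r + 105 = 0
Divide by 7: r² - 8r + 15 = 0
Roots: r = 3, 5 (distinct real)
General solution: y = C₁e^(3x) + C₂e^(5x)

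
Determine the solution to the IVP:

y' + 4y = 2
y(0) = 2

General solution: y = 1/2 + Ce^(-4x)
Applying y(0) = 2: C = 2 - 1/2 = 3/2
Particular solution: y = 1/2 + (3/2)e^(-4x)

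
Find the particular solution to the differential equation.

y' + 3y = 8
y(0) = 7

General solution: y = 8/3 + Ce^(-3x)
Applying y(0) = 7: C = 7 - 8/3 = 13/3
Particular solution: y = 8/3 + (13/3)e^(-3x)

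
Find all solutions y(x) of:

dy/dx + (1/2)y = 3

Using integrating factor method:

General solution: y = 6 + Ce^(-x/2)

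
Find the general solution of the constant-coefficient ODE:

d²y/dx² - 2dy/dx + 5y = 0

Characteristic equation: r² - 2r + 5 = 0
Roots: r = 1 ± 2i (complex conjugates)
General solution: y = e^x(C₁cos(2x) + C₂sin(2x))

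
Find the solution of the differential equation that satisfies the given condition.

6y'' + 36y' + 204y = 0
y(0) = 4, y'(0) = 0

General solution: y = e^(-3x)(C₁cos(5x) + C₂sin(5x))
Complex roots r = -3 ± 5i
Applying ICs: C₁ = 4, C₂ = 12/5
Particular solution: y = e^(-3x)(4cos(5x) + (12/5)sin(5x))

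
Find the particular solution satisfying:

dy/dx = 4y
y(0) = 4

General solution: y = Ce^(4x)
Applying IC y(0) = 4:
Particular solution: y = 4e^(4x)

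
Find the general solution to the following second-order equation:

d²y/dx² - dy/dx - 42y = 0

Characteristic equation: r² - r - 42 = 0
Roots: r = 7, -6 (distinct real)
General solution: y = C₁e^(7x) + C₂e^(-6x)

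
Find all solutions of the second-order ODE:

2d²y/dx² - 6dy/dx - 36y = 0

Characteristic equation: 2r² - 6r - 36 = 0
Divide by 2: r² - 3r - 18 = 0
Roots: r = 6, -3 (distinct real)
General solution: y = C₁e^(6x) + C₂e^(-3x)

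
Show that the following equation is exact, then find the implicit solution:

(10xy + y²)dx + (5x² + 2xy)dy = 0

Verify exactness: ∂M/∂y = ∂N/∂x ✓
Find F(x,y) such that ∂F/∂x = M, ∂F/∂y = N
Solution: 5x²y + xy² = C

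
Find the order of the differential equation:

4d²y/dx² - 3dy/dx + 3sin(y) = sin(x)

The order is 2 (highest derivative is of order 2).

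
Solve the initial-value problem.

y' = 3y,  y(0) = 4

General solution: y = Ce^(3x)
Applying IC y(0) = 4:
Particular solution: y = 4e^(3x)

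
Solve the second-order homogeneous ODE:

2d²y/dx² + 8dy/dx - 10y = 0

Characteristic equation: 2r² + 8r - 10 = 0
Divide by 2: r² + 4r - 5 = 0
Roots: r = 1, -5 (distinct real)
General solution: y = C₁e^x + C₂e^(-5x)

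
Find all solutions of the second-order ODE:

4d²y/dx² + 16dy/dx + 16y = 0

Characteristic equation: 4r² + 16r + 16 = 0
Divide by 4: r² + 4r + 4 = 0
Factored: (r + 2)² = 0
Repeated root: r = -2
General solution: y = (C₁ + C₂x)e^(-2x)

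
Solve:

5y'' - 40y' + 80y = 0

Characteristic equation: 5r² - 40r + 80 = 0
Divide by 5: r² - 8r + 16 = 0
Factored: (r - 4)² = 0
Repeated root: r = 4
General solution: y = (C₁ + C₂x)e^(4x)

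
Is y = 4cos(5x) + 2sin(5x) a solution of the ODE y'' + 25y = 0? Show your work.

Verification:
y'' = -100cos(5x) - 50sin(5x)
y'' + 25y = 0 ✓

Yes, it is a solution.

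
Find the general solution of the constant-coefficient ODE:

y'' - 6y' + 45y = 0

Characteristic equation: r² - 6r + 45 = 0
Roots: r = 3 ± 6i (complex conjugates)
General solution: y = e^(3x)(C₁cos(6x) + C₂sin(6x))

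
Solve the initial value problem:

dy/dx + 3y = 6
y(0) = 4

General solution: y = 2 + Ce^(-3x)
Applying y(0) = 4: C = 4 - 2 = 2
Particular solution: y = 2 + 2e^(-3x)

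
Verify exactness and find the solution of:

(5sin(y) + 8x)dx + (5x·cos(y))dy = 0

Verify exactness: ∂M/∂y = ∂N/∂x ✓
Find F(x,y) such that ∂F/∂x = M, ∂F/∂y = N
Solution: 5x·sin(y) + 4x² = C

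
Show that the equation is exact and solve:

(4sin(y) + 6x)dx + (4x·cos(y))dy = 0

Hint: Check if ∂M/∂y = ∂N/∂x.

Verify exactness: ∂M/∂y = ∂N/∂x ✓
Find F(x,y) such that ∂F/∂x = M, ∂F/∂y = N
Solution: 4x·sin(y) + 3x² = C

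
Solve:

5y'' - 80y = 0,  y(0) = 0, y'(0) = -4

General solution: y = C₁e^(4x) + C₂e^(-4x)
Applying ICs: C₁ = -1/2, C₂ = 1/2
Particular solution: y = -(1/2)e^(4x) + (1/2)e^(-4x)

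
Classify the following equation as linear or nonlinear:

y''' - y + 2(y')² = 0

Nonlinear ((y')² term)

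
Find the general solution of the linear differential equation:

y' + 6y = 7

Using integrating factor method:

General solution: y = 7/6 + Ce^(-6x)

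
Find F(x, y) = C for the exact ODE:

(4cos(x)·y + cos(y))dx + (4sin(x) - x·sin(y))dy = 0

Verify exactness: ∂M/∂y = ∂N/∂x ✓
Find F(x,y) such that ∂F/∂x = M, ∂F/∂y = N
Solution: 4sin(x)·y + x·cos(y) = C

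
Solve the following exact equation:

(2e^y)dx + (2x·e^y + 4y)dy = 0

Verify exactness: ∂M/∂y = ∂N/∂x ✓
Find F(x,y) such that ∂F/∂x = M, ∂F/∂y = N
Solution: 2x·e^y + 2y² = C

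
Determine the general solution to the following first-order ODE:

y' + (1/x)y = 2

Using integrating factor method:

General solution: y = x + C/x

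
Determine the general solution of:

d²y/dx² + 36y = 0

Characteristic equation: r² + 36 = 0
Roots: r = ±6i (complex conjugates)
General solution: y = C₁cos(6x) + C₂sin(6x)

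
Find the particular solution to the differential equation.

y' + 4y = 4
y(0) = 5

General solution: y = 1 + Ce^(-4x)
Applying y(0) = 5: C = 5 - 1 = 4
Particular solution: y = 1 + 4e^(-4x)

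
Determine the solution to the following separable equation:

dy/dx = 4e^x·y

Separating variables and integrating:
ln|y| = 4e^x + C

General solution: y = Ce^(4e^x)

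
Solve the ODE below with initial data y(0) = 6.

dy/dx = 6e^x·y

General solution: y = Ce^(6e^x)
Applying IC y(0) = 6:
Particular solution: y = 6e^(6(e^x - 1))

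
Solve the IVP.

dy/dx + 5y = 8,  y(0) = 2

General solution: y = 8/5 + Ce^(-5x)
Applying y(0) = 2: C = 2 - 8/5 = 2/5
Particular solution: y = 8/5 + (2/5)e^(-5x)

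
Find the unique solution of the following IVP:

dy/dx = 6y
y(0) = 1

General solution: y = Ce^(6x)
Applying IC y(0) = 1:
Particular solution: y = e^(6x)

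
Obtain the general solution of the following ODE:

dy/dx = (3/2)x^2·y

Separating variables and integrating:
ln|y| = x^3/2 + C

General solution: y = Ce^(x^3/2)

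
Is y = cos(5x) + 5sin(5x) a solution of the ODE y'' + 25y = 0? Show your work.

Verification:
y'' = -25cos(5x) - 125sin(5x)
y'' + 25y = 0 ✓

Yes, it is a solution.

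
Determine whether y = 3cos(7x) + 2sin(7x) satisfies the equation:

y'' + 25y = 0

Verification:
y'' = -147cos(7x) - 98sin(7x)
y'' + 25y ≠ 0 (frequency mismatch: got 49 instead of 25)

No, it is not a solution.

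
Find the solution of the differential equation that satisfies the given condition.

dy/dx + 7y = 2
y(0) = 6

General solution: y = 2/7 + Ce^(-7x)
Applying y(0) = 6: C = 6 - 2/7 = 40/7
Particular solution: y = 2/7 + (40/7)e^(-7x)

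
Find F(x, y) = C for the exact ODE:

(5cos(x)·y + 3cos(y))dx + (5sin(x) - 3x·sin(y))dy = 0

Verify exactness: ∂M/∂y = ∂N/∂x ✓
Find F(x,y) such that ∂F/∂x = M, ∂F/∂y = N
Solution: 5sin(x)·y + 3x·cos(y) = C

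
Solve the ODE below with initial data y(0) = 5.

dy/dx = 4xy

General solution: y = Ce^(2x²)
Applying IC y(0) = 5:
Particular solution: y = 5e^(2x²)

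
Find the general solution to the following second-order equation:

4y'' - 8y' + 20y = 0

Characteristic equation: 4r² - 8r + 20 = 0
Divide by 4: r² - 2r + 5 = 0
Roots: r = 1 ± 2i (complex conjugates)
General solution: y = e^x(C₁cos(2x) + C₂sin(2x))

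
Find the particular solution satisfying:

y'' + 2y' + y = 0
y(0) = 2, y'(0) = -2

General solution: y = (C₁ + C₂x)e^(-x)
Repeated root r = -1
Applying ICs: C₁ = 2, C₂ = 0
Particular solution: y = 2e^(-x)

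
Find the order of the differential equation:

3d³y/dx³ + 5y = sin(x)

The order is 3 (highest derivative is of order 3).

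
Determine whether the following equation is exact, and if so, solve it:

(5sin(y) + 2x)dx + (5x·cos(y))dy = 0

Verify exactness: ∂M/∂y = ∂N/∂x ✓
Find F(x,y) such that ∂F/∂x = M, ∂F/∂y = N
Solution: 5x·sin(y) + x² = C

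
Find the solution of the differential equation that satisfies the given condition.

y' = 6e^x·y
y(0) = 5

General solution: y = Ce^(6e^x)
Applying IC y(0) = 5:
Particular solution: y = 5e^(6(e^x - 1))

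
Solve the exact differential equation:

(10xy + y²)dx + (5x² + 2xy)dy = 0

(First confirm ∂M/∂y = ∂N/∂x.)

Verify exactness: ∂M/∂y = ∂N/∂x ✓
Find F(x,y) such that ∂F/∂x = M, ∂F/∂y = N
Solution: 5x²y + xy² = C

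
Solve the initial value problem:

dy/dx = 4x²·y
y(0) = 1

General solution: y = Ce^(4x³/3)
Applying IC y(0) = 1:
Particular solution: y = e^(4x³/3)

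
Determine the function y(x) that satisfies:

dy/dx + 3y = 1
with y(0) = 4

General solution: y = 1/3 + Ce^(-3x)
Applying y(0) = 4: C = 4 - 1/3 = 11/3
Particular solution: y = 1/3 + (11/3)e^(-3x)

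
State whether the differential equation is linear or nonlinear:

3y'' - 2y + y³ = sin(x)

Nonlinear (y³ term)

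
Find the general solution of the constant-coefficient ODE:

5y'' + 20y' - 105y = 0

Characteristic equation: 5r² + 20r - 105 = 0
Divide by 5: r² + 4r - 21 = 0
Roots: r = 3, -7 (distinct real)
General solution: y = C₁e^(3x) + C₂e^(-7x)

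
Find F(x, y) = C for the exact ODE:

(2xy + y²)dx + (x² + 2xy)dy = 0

Verify exactness: ∂M/∂y = ∂N/∂x ✓
Find F(x,y) such that ∂F/∂x = M, ∂F/∂y = N
Solution: x²y + xy² = C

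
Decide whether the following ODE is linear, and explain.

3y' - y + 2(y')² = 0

Nonlinear ((y')² term)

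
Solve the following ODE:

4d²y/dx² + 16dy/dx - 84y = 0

Characteristic equation: 4r² + 16r - 84 = 0
Divide by 4: r² + 4r - 21 = 0
Roots: r = 3, -7 (distinct real)
General solution: y = C₁e^(3x) + C₂e^(-7x)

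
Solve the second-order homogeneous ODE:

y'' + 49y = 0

Characteristic equation: r² + 49 = 0
Roots: r = ±7i (complex conjugates)
General solution: y = C₁cos(7x) + C₂sin(7x)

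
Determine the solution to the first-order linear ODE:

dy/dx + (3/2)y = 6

Using integrating factor method:

General solution: y = 4 + Ce^(-3x/2)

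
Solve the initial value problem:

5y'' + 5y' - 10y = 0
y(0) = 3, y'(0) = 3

General solution: y = C₁e^x + C₂e^(-2x)
Applying ICs: C₁ = 3, C₂ = 0
Particular solution: y = 3e^x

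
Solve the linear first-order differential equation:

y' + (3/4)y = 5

Using integrating factor method:

General solution: y = 20/3 + Ce^(-3x/4)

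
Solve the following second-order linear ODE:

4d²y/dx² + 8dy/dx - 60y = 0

Characteristic equation: 4r² + 8r - 60 = 0
Divide by 4: r² + 2r - 15 = 0
Roots: r = 3, -5 (distinct real)
General solution: y = C₁e^(3x) + C₂e^(-5x)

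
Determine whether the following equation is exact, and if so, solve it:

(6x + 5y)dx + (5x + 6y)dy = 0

Verify exactness: ∂M/∂y = ∂N/∂x ✓
Find F(x,y) such that ∂F/∂x = M, ∂F/∂y = N
Solution: 3x² + 5xy + 3y² = C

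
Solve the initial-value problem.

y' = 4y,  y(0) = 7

General solution: y = Ce^(4x)
Applying IC y(0) = 7:
Particular solution: y = 7e^(4x)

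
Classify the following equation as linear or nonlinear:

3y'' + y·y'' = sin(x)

Nonlinear (y·y'' term)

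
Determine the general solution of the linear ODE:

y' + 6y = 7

Using integrating factor method:

General solution: y = 7/6 + Ce^(-6x)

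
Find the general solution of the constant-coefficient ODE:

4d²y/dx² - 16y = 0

Characteristic equation: 4r² - 16 = 0
Divide by 4: r² - 4 = 0
Roots: r = 2, -2 (distinct real)
General solution: y = C₁e^(2x) + C₂e^(-2x)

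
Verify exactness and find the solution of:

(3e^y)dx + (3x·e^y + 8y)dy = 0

Verify exactness: ∂M/∂y = ∂N/∂x ✓
Find F(x,y) such that ∂F/∂x = M, ∂F/∂y = N
Solution: 3x·e^y + 4y² = C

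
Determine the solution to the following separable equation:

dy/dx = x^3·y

Separating variables and integrating:
ln|y| = x^4/4 + C

General solution: y = Ce^(x^4/4)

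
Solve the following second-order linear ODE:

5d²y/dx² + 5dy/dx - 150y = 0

Characteristic equation: 5r² + 5r - 150 = 0
Divide by 5: r² + r - 30 = 0
Roots: r = 5, -6 (distinct real)
General solution: y = C₁e^(5x) + C₂e^(-6x)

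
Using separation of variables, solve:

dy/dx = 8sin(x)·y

Separating variables and integrating:
ln|y| = -8cos(x) + C

General solution: y = Ce^(-8cos(x))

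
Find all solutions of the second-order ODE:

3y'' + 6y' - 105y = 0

Characteristic equation: 3r² + 6r - 105 = 0
Divide by 3: r² + 2r - 35 = 0
Roots: r = 5, -7 (distinct real)
General solution: y = C₁e^(5x) + C₂e^(-7x)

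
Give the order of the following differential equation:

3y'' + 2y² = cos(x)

The order is 2 (highest derivative is of order 2).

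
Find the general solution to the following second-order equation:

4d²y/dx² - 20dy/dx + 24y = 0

Characteristic equation: 4r² - 20r + 24 = 0
Divide by 4: r² - 5r + 6 = 0
Roots: r = 2, 3 (distinct real)
General solution: y = C₁e^(2x) + C₂e^(3x)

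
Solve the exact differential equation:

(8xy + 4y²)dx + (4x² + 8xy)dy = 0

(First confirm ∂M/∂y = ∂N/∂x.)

Verify exactness: ∂M/∂y = ∂N/∂x ✓
Find F(x,y) such that ∂F/∂x = M, ∂F/∂y = N
Solution: 4x²y + 4xy² = C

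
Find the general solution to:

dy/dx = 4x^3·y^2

Separating variables and integrating:
-1/y = x^4 + C

General solution: y^-1 = -x^4 + C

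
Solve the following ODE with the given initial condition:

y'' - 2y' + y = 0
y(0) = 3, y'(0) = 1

General solution: y = (C₁ + C₂x)e^x
Repeated root r = 1
Applying ICs: C₁ = 3, C₂ = -2
Particular solution: y = (3 - 2x)e^x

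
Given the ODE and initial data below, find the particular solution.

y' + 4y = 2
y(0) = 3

General solution: y = 1/2 + Ce^(-4x)
Applying y(0) = 3: C = 3 - 1/2 = 5/2
Particular solution: y = 1/2 + (5/2)e^(-4x)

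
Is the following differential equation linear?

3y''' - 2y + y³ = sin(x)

No. Nonlinear (y³ term)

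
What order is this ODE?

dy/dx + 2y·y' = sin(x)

The order is 1 (highest derivative is of order 1).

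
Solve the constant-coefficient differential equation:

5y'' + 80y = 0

Characteristic equation: 5r² + 80 = 0
Divide by 5: r² + 16 = 0
Roots: r = ±4i (complex conjugates)
General solution: y = C₁cos(4x) + C₂sin(4x)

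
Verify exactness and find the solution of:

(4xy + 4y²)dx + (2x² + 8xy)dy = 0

Verify exactness: ∂M/∂y = ∂N/∂x ✓
Find F(x,y) such that ∂F/∂x = M, ∂F/∂y = N
Solution: 2x²y + 4xy² = C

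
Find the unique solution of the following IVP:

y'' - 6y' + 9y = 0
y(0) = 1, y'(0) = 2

General solution: y = (C₁ + C₂x)e^(3x)
Repeated root r = 3
Applying ICs: C₁ = 1, C₂ = -1
Particular solution: y = (1 - x)e^(3x)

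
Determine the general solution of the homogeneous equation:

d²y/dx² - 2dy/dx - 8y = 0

Characteristic equation: r² - 2r - 8 = 0
Roots: r = 4, -2 (distinct real)
General solution: y = C₁e^(4x) + C₂e^(-2x)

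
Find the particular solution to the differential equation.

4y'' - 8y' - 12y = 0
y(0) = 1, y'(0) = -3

General solution: y = C₁e^(3x) + C₂e^(-x)
Applying ICs: C₁ = -1/2, C₂ = 3/2
Particular solution: y = -(1/2)e^(3x) + (3/2)e^(-x)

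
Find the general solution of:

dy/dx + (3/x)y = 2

Using integrating factor method:

General solution: y = (1/2)x + Cx^(-3)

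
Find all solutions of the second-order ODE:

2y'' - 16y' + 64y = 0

Characteristic equation: 2r² - 16r + 64 = 0
Divide by 2: r² - 8r + 32 = 0
Roots: r = 4 ± 4i (complex conjugates)
General solution: y = e^(4x)(C₁cos(4x) + C₂sin(4x))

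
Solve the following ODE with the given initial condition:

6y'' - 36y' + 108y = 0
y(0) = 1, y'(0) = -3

General solution: y = e^(3x)(C₁cos(3x) + C₂sin(3x))
Complex roots r = 3 ± 3i
Applying ICs: C₁ = 1, C₂ = -2
Particular solution: y = e^(3x)(cos(3x) - 2sin(3x))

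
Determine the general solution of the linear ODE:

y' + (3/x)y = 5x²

Using integrating factor method:

General solution: y = (5/6)x^3 + Cx^(-3)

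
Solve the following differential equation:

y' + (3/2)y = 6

Using integrating factor method:

General solution: y = 4 + Ce^(-3x/2)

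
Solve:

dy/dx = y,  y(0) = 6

General solution: y = Ce^x
Applying IC y(0) = 6:
Particular solution: y = 6e^x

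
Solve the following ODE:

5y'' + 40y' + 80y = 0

Characteristic equation: 5r² + 40r + 80 = 0
Divide by 5: r² + 8r + 16 = 0
Factored: (r + 4)² = 0
Repeated root: r = -4
General solution: y = (C₁ + C₂x)e^(-4x)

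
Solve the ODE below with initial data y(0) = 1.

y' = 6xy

General solution: y = Ce^(3x²)
Applying IC y(0) = 1:
Particular solution: y = e^(3x²)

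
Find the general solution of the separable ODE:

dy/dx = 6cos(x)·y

Separating variables and integrating:
ln|y| = 6sin(x) + C

General solution: y = Ce^(6sin(x))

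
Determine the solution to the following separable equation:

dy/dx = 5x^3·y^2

Separating variables and integrating:
-1/y = 5x^4/4 + C

General solution: y^-1 = (-5/4)x^4 + C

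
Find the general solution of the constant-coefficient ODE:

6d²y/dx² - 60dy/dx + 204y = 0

Characteristic equation: 6r² - 60r + 204 = 0
Divide by 6: r² - 10r + 34 = 0
Roots: r = 5 ± 3i (complex conjugates)
General solution: y = e^(5x)(C₁cos(3x) + C₂sin(3x))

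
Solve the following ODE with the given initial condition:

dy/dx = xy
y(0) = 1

General solution: y = Ce^(x²/2)
Applying IC y(0) = 1:
Particular solution: y = e^(x²/2)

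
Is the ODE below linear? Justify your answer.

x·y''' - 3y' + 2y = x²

Yes. Linear (y and its derivatives appear to the first power only, no products of y terms)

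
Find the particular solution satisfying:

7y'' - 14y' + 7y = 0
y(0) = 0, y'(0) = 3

General solution: y = (C₁ + C₂x)e^x
Repeated root r = 1
Applying ICs: C₁ = 0, C₂ = 3
Particular solution: y = 3xe^x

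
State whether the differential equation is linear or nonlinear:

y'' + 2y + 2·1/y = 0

Nonlinear (1/y term)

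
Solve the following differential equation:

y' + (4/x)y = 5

Using integrating factor method:

General solution: y = x + Cx^(-4)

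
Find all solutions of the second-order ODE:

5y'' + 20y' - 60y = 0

Characteristic equation: 5r² + 20r - 60 = 0
Divide by 5: r² + 4r - 12 = 0
Roots: r = 2, -6 (distinct real)
General solution: y = C₁e^(2x) + C₂e^(-6x)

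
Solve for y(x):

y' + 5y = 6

Using integrating factor method:

General solution: y = 6/5 + Ce^(-5x)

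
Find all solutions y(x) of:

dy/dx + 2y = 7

Using integrating factor method:

General solution: y = 7/2 + Ce^(-2x)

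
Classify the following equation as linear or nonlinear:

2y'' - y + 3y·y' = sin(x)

Nonlinear (product y·y')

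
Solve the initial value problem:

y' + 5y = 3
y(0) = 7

General solution: y = 3/5 + Ce^(-5x)
Applying y(0) = 7: C = 7 - 3/5 = 32/5
Particular solution: y = 3/5 + (32/5)e^(-5x)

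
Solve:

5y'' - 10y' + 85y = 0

Characteristic equation: 5r² - 10r + 85 = 0
Divide by 5: r² - 2r + 17 = 0
Roots: r = 1 ± 4i (complex conjugates)
General solution: y = e^x(C₁cos(4x) + C₂sin(4x))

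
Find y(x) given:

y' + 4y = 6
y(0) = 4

General solution: y = 3/2 + Ce^(-4x)
Applying y(0) = 4: C = 4 - 3/2 = 5/2
Particular solution: y = 3/2 + (5/2)e^(-4x)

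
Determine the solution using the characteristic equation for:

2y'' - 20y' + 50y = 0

Characteristic equation: 2r² - 20r + 50 = 0
Divide by 2: r² - 10r + 25 = 0
Factored: (r - 5)² = 0
Repeated root: r = 5
General solution: y = (C₁ + C₂x)e^(5x)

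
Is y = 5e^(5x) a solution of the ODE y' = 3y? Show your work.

Verification:
y = 5e^(5x)
y' = 25e^(5x)
But 3y = 15e^(5x)
y' ≠ 3y — the derivative does not match

No, it is not a solution.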